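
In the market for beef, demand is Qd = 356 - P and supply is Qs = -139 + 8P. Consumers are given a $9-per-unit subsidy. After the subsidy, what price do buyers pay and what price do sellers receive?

Pre-subsidy: 356 - P = -139 + 8P gives P* = 55, Q* = 301.
With the rebate, buyers effectively pay Pb = Ps − 9, where Ps is the price sellers receive.
Demand in terms of Ps becomes Qd = 356 − 1(Ps − 9) = 365 - Ps. Setting this equal to supply: 365 - Ps = -139 + 8Ps, so Ps = 56.
Buyers pay Pb = 56 − 9 = 47; Q' = -139 + 8·56 = 309.

Buyers pay $47; sellers receive $56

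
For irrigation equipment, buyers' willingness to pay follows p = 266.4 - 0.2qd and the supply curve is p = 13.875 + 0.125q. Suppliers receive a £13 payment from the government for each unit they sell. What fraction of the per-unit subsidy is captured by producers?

Producer share = 5/13

Pre-subsidy: 266.4 - 0.2q = 13.875 + 0.125q gives q* = 777 and p* = 111.
With the subsidy, sellers receive ps = pb + 13 for each unit, where pb is the price buyers pay.
On the curves, pb = 266.4 - 0.2q and ps = 13.875 + 0.125q; the wedge ps − pb = 13 gives 13.875 + 0.125q − (266.4 - 0.2q) = 13, so q' = 817.
Then pb = 266.4 − 0.2·817 = 103 and ps = 13.875 + 0.125·817 = 116.
Buyers' price falls by p* − pb = 111 − 103 = 8; sellers' price rises by ps − p* = 116 − 111 = 5.
So producers capture 5/13 = 5/13 of each unit of subsidy.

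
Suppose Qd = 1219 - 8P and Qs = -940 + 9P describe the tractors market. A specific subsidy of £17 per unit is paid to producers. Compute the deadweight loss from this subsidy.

Deadweight loss = £612

Pre-subsidy: 1219 - 8P = -940 + 9P gives P* = 127, Q* = 203.
With the subsidy, sellers receive Ps = Pb + 17 for each unit, where Pb is the price buyers pay.
Supply in terms of Pb becomes Qs = -940 + 9(Pb + 17) = -787 + 9Pb. Setting this equal to demand: 1219 - 8Pb = -787 + 9Pb, so Pb = 118.
Sellers receive Ps = 118 + 17 = 135; Q' = 1219 − 8·118 = 275.
The subsidy expands output by 275 − 203 = 72 past the efficient level; on those units the gap between marginal cost and willingness to pay runs from 0 up to 17.
DWL = ½ × 17 × 72 = 612.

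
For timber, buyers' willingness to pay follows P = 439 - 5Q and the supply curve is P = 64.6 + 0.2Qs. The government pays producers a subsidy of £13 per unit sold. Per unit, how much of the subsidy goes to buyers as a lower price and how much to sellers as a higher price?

Buyers gain £12.5 per unit; sellers gain £0.5 per unit

Pre-subsidy: 439 - 5Q = 64.6 + 0.2Q gives Q* = 72 and P* = 79.
With the subsidy, sellers receive Ps = Pb + 13 for each unit, where Pb is the price buyers pay.
On the curves, Pb = 439 - 5Q and Ps = 64.6 + 0.2Q; the wedge Ps − Pb = 13 gives 64.6 + 0.2Q − (439 - 5Q) = 13, so Q' = 74.5.
Then Pb = 439 − 5·74.5 = 66.5 and Ps = 64.6 + 0.2·74.5 = 79.5.
Buyers' price falls by P* − Pb = 79 − 66.5 = 12.5; sellers' price rises by Ps − P* = 79.5 − 79 = 0.5.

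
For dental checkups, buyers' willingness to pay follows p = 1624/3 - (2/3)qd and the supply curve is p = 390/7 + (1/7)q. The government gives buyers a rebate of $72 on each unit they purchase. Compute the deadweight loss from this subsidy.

Pre-subsidy: 1624/3 - (2/3)q = 390/7 + (1/7)q gives q* = 10198/17 and p* = 2404/17.
With the rebate, buyers effectively pay pb = ps − 72, where ps is the price sellers receive.
On the curves, pb = 1624/3 - (2/3)q and ps = 390/7 + (1/7)q; the wedge ps − pb = 72 gives 390/7 + (1/7)q − (1624/3 - (2/3)q) = 72, so q' = 11710/17.
Then pb = 1624/3 − (2/3)·(11710/17) = 1396/17 and ps = 390/7 + (1/7)·(11710/17) = 2620/17.
The subsidy expands output by 11710/17 − 10198/17 = 1512/17 past the efficient level; on those units the gap between marginal cost and willingness to pay runs from 0 up to 72.
DWL = ½ × 72 × 1512/17 = 54432/17.

Deadweight loss = 54432/17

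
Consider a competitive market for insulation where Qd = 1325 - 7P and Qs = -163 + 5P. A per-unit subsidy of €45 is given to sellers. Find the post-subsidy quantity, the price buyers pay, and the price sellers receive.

Q' = 588.25; buyers pay €105.25; sellers receive €150.25

Pre-subsidy: 1325 - 7P = -163 + 5P gives P* = 124, Q* = 457.
With the subsidy, sellers receive Ps = Pb + 45 for each unit, where Pb is the price buyers pay.
Supply in terms of Pb becomes Qs = -163 + 5(Pb + 45) = 62 + 5Pb. Setting this equal to demand: 1325 - 7Pb = 62 + 5Pb, so Pb = 105.25.
Sellers receive Ps = 105.25 + 45 = 150.25; Q' = 1325 − 7·105.25 = 588.25.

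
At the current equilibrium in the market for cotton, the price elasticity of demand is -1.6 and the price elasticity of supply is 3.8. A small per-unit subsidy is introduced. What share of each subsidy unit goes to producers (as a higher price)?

For a small subsidy around the equilibrium, the benefit split depends on the relative slopes, which at a point are proportional to the elasticities.
Buyer share = εs/(εs + |εd|) = 3.8/(3.8 + 1.6) = 19/27; seller share = |εd|/(εs + |εd|) = 8/27.
So producers capture 8/27 of the subsidy.

Producer share = 8/27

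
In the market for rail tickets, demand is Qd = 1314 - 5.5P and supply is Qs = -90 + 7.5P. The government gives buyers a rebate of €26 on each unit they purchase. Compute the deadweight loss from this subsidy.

Pre-subsidy: 1314 - 5.5P = -90 + 7.5P gives P* = 108, Q* = 720.
With the rebate, buyers effectively pay Pb = Ps − 26, where Ps is the price sellers receive.
Demand in terms of Ps becomes Qd = 1314 − 5.5(Ps − 26) = 1457 - 5.5Ps. Setting this equal to supply: 1457 - 5.5Ps = -90 + 7.5Ps, so Ps = 119.
Buyers pay Pb = 119 − 26 = 93; Q' = -90 + 7.5·119 = 802.5.
The subsidy expands output by 802.5 − 720 = 82.5 past the efficient level; on those units the gap between marginal cost and willingness to pay runs from 0 up to 26.
DWL = ½ × 26 × 82.5 = 1072.5.

Deadweight loss = €1072.5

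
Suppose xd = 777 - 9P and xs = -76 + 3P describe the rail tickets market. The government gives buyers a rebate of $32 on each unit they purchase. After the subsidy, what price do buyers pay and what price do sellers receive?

Buyers pay 757/12; sellers receive 1141/12

Pre-subsidy: 777 - 9P = -76 + 3P gives P* = 853/12, x* = 137.25.
With the rebate, buyers effectively pay Pb = Ps − 32, where Ps is the price sellers receive.
Demand in terms of Ps becomes xd = 777 − 9(Ps − 32) = 1065 - 9Ps. Setting this equal to supply: 1065 - 9Ps = -76 + 3Ps, so Ps = 1141/12.
Buyers pay Pb = 1141/12 − 32 = 757/12; x' = -76 + 3·(1141/12) = 209.25.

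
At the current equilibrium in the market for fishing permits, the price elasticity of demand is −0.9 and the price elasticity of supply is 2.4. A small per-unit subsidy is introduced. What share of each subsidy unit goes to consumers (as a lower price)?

For a small subsidy around the equilibrium, the benefit split depends on the relative slopes, which at a point are proportional to the elasticities.
Buyer share = εs/(εs + |εd|) = 2.4/(2.4 + 0.9) = 8/11; seller share = |εd|/(εs + |εd|) = 3/11.

Consumer share = 8/11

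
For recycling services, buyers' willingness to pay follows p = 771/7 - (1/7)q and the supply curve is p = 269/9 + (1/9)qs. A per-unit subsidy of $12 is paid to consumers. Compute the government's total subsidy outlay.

Pre-subsidy: 771/7 - (1/7)q = 269/9 + (1/9)q gives q* = 316 and p* = 65.
With the rebate, buyers effectively pay pb = ps − 12, where ps is the price sellers receive.
On the curves, pb = 771/7 - (1/7)q and ps = 269/9 + (1/9)q; the wedge ps − pb = 12 gives 269/9 + (1/9)q − (771/7 - (1/7)q) = 12, so q' = 363.25.
Then pb = 771/7 − (1/7)·363.25 = 58.25 and ps = 269/9 + (1/9)·363.25 = 70.25.
Government outlay = subsidy × quantity = 12 × 363.25 = 4359.

Government cost = $4359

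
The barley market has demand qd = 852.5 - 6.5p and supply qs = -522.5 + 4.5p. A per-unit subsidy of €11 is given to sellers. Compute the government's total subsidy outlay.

Government cost = €761.75

Pre-subsidy: 852.5 - 6.5p = -522.5 + 4.5p gives p* = 125, q* = 40.
With the subsidy, sellers receive ps = pb + 11 for each unit, where pb is the price buyers pay.
Supply in terms of pb becomes qs = -522.5 + 4.5(pb + 11) = -473 + 4.5pb. Setting this equal to demand: 852.5 - 6.5pb = -473 + 4.5pb, so pb = 120.5.
Sellers receive ps = 120.5 + 11 = 131.5; q' = 852.5 − 6.5·120.5 = 69.25.
Government outlay = subsidy × quantity = 11 × 69.25 = 761.75.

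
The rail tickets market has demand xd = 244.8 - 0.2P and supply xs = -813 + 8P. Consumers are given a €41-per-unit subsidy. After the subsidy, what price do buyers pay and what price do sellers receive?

Pre-subsidy: 244.8 - 0.2P = -813 + 8P gives P* = 129, x* = 219.
With the rebate, buyers effectively pay Pb = Ps − 41, where Ps is the price sellers receive.
Demand in terms of Ps becomes xd = 244.8 − 0.2(Ps − 41) = 253 - 0.2Ps. Setting this equal to supply: 253 - 0.2Ps = -813 + 8Ps, so Ps = 130.
Buyers pay Pb = 130 − 41 = 89; x' = -813 + 8·130 = 227.

Buyers pay €89; sellers receive €130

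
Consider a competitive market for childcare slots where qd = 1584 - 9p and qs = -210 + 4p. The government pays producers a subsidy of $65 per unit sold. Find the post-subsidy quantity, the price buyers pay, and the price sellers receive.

q' = 522; buyers pay $118; sellers receive $183

Pre-subsidy: 1584 - 9p = -210 + 4p gives p* = 138, q* = 342.
With the subsidy, sellers receive ps = pb + 65 for each unit, where pb is the price buyers pay.
Supply in terms of pb becomes qs = -210 + 4(pb + 65) = 50 + 4pb. Setting this equal to demand: 1584 - 9pb = 50 + 4pb, so pb = 118.
Sellers receive ps = 118 + 65 = 183; q' = 1584 − 9·118 = 522.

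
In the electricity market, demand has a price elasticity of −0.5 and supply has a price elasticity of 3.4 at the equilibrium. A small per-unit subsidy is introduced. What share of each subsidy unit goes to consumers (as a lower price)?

For a small subsidy around the equilibrium, the benefit split depends on the relative slopes, which at a point are proportional to the elasticities.
Buyer share = εs/(εs + |εd|) = 3.4/(3.4 + 0.5) = 34/39; seller share = |εd|/(εs + |εd|) = 5/39.

Consumer share = 34/39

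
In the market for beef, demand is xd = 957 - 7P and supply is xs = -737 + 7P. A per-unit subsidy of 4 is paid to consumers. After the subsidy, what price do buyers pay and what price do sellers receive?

Pre-subsidy: 957 - 7P = -737 + 7P gives P* = 121, x* = 110.
With the rebate, buyers effectively pay Pb = Ps − 4, where Ps is the price sellers receive.
Demand in terms of Ps becomes xd = 957 − 7(Ps − 4) = 985 - 7Ps. Setting this equal to supply: 985 - 7Ps = -737 + 7Ps, so Ps = 123.
Buyers pay Pb = 123 − 4 = 119; x' = -737 + 7·123 = 124.

Buyers pay 119; sellers receive 123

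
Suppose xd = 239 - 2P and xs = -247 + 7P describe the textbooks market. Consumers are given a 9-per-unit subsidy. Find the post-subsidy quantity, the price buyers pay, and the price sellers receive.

x' = 145; buyers pay 47; sellers receive 56

Pre-subsidy: 239 - 2P = -247 + 7P gives P* = 54, x* = 131.
With the rebate, buyers effectively pay Pb = Ps − 9, where Ps is the price sellers receive.
Demand in terms of Ps becomes xd = 239 − 2(Ps − 9) = 257 - 2Ps. Setting this equal to supply: 257 - 2Ps = -247 + 7Ps, so Ps = 56.
Buyers pay Pb = 56 − 9 = 47; x' = -247 + 7·56 = 145.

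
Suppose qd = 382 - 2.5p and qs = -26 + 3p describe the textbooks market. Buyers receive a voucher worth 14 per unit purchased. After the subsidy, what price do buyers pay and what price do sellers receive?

Pre-subsidy: 382 - 2.5p = -26 + 3p gives p* = 816/11, q* = 2162/11.
With the rebate, buyers effectively pay pb = ps − 14, where ps is the price sellers receive.
Demand in terms of ps becomes qd = 382 − 2.5(ps − 14) = 417 - 2.5ps. Setting this equal to supply: 417 - 2.5ps = -26 + 3ps, so ps = 886/11.
Buyers pay pb = 886/11 − 14 = 732/11; q' = -26 + 3·(886/11) = 2372/11.

Buyers pay 732/11; sellers receive 886/11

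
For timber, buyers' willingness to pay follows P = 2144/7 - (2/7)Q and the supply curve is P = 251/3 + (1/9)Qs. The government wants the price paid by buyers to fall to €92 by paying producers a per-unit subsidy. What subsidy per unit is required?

At a buyer price of 92, quantity demanded is 1072 − 3.5·92 = 750.
Sellers supply 750 only when they receive Ps = 251/3 + (1/9)·750 = 167.
s = Ps − Pb = 167 − 92 = 75.

Required subsidy s = €75 per unit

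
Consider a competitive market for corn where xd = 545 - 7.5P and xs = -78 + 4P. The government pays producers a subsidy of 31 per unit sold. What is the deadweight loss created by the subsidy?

Pre-subsidy: 545 - 7.5P = -78 + 4P gives P* = 1246/23, x* = 3190/23.
With the subsidy, sellers receive Ps = Pb + 31 for each unit, where Pb is the price buyers pay.
Supply in terms of Pb becomes xs = -78 + 4(Pb + 31) = 46 + 4Pb. Setting this equal to demand: 545 - 7.5Pb = 46 + 4Pb, so Pb = 998/23.
Sellers receive Ps = 998/23 + 31 = 1711/23; x' = 545 − 7.5·(998/23) = 5050/23.
The subsidy expands output by 5050/23 − 3190/23 = 1860/23 past the efficient level; on those units the gap between marginal cost and willingness to pay runs from 0 up to 31.
DWL = ½ × 31 × 1860/23 = 28830/23.

Deadweight loss = 28830/23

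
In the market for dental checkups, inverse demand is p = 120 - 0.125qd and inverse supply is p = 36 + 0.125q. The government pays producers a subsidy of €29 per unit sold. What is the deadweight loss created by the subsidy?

Pre-subsidy: 120 - 0.125q = 36 + 0.125q gives q* = 336 and p* = 78.
With the subsidy, sellers receive ps = pb + 29 for each unit, where pb is the price buyers pay.
On the curves, pb = 120 - 0.125q and ps = 36 + 0.125q; the wedge ps − pb = 29 gives 36 + 0.125q − (120 - 0.125q) = 29, so q' = 452.
Then pb = 120 − 0.125·452 = 63.5 and ps = 36 + 0.125·452 = 92.5.
The subsidy expands output by 452 − 336 = 116 past the efficient level; on those units the gap between marginal cost and willingness to pay runs from 0 up to 29.
DWL = ½ × 29 × 116 = 1682.

Deadweight loss = €1682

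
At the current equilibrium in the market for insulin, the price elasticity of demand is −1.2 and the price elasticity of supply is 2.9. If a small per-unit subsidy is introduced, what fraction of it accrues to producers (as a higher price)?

For a small subsidy around the equilibrium, the benefit split depends on the relative slopes, which at a point are proportional to the elasticities.
Buyer share = εs/(εs + |εd|) = 2.9/(2.9 + 1.2) = 29/41; seller share = |εd|/(εs + |εd|) = 12/41.
So producers capture 12/41 of the subsidy.

Producer share = 12/41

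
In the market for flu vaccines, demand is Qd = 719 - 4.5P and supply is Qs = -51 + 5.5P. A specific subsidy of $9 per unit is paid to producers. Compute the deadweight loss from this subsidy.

Deadweight loss = $100.2375

Pre-subsidy: 719 - 4.5P = -51 + 5.5P gives P* = 77, Q* = 372.5.
With the subsidy, sellers receive Ps = Pb + 9 for each unit, where Pb is the price buyers pay.
Supply in terms of Pb becomes Qs = -51 + 5.5(Pb + 9) = -1.5 + 5.5Pb. Setting this equal to demand: 719 - 4.5Pb = -1.5 + 5.5Pb, so Pb = 72.05.
Sellers receive Ps = 72.05 + 9 = 81.05; Q' = 719 − 4.5·72.05 = 394.775.
The subsidy expands output by 394.775 − 372.5 = 22.275 past the efficient level; on those units the gap between marginal cost and willingness to pay runs from 0 up to 9.
DWL = ½ × 9 × 22.275 = 100.2375.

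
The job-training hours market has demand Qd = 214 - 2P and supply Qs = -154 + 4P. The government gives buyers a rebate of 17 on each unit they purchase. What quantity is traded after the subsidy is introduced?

Pre-subsidy: 214 - 2P = -154 + 4P gives P* = 184/3, Q* = 274/3.
With the rebate, buyers effectively pay Pb = Ps − 17, where Ps is the price sellers receive.
Demand in terms of Ps becomes Qd = 214 − 2(Ps − 17) = 248 - 2Ps. Setting this equal to supply: 248 - 2Ps = -154 + 4Ps, so Ps = 67.
Buyers pay Pb = 67 − 17 = 50; Q' = -154 + 4·67 = 114.

Q' = 114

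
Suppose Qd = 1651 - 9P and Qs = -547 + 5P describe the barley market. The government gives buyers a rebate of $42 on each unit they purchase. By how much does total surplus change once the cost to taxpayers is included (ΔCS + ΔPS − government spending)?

Pre-subsidy: 1651 - 9P = -547 + 5P gives P* = 157, Q* = 238.
With the rebate, buyers effectively pay Pb = Ps − 42, where Ps is the price sellers receive.
Demand in terms of Ps becomes Qd = 1651 − 9(Ps − 42) = 2029 - 9Ps. Setting this equal to supply: 2029 - 9Ps = -547 + 5Ps, so Ps = 184.
Buyers pay Pb = 184 − 42 = 142; Q' = -547 + 5·184 = 373.
ΔCS = ½(238 + 373)(157 − 142) = 4582.5; ΔPS = ½(238 + 373)(184 − 157) = 8248.5.
Government spending = 42 × 373 = 15666.
Net change = 4582.5 + 8248.5 − 15666 = -2835. The loss equals the DWL triangle ½·42·135.

Net change in total surplus = -$2835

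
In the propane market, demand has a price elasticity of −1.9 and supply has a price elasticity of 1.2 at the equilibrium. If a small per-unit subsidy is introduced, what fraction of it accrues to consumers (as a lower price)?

For a small subsidy around the equilibrium, the benefit split depends on the relative slopes, which at a point are proportional to the elasticities.
Buyer share = εs/(εs + |εd|) = 1.2/(1.2 + 1.9) = 12/31; seller share = |εd|/(εs + |εd|) = 19/31.

Consumer share = 12/31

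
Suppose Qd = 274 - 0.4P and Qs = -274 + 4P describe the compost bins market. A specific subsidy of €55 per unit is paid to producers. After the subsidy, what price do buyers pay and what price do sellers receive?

Buyers pay 820/11; sellers receive 1425/11

Pre-subsidy: 274 - 0.4P = -274 + 4P gives P* = 1370/11, Q* = 2466/11.
With the subsidy, sellers receive Ps = Pb + 55 for each unit, where Pb is the price buyers pay.
Supply in terms of Pb becomes Qs = -274 + 4(Pb + 55) = -54 + 4Pb. Setting this equal to demand: 274 - 0.4Pb = -54 + 4Pb, so Pb = 820/11.
Sellers receive Ps = 820/11 + 55 = 1425/11; Q' = 274 − 0.4·(820/11) = 2686/11.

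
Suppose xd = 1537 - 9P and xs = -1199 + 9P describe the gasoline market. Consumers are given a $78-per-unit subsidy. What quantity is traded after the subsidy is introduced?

Pre-subsidy: 1537 - 9P = -1199 + 9P gives P* = 152, x* = 169.
With the rebate, buyers effectively pay Pb = Ps − 78, where Ps is the price sellers receive.
Demand in terms of Ps becomes xd = 1537 − 9(Ps − 78) = 2239 - 9Ps. Setting this equal to supply: 2239 - 9Ps = -1199 + 9Ps, so Ps = 191.
Buyers pay Pb = 191 − 78 = 113; x' = -1199 + 9·191 = 520.

x' = 520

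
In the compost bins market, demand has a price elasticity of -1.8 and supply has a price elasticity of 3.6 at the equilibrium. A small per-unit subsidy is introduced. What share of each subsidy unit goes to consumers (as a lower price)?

For a small subsidy around the equilibrium, the benefit split depends on the relative slopes, which at a point are proportional to the elasticities.
Buyer share = εs/(εs + |εd|) = 3.6/(3.6 + 1.8) = 2/3; seller share = |εd|/(εs + |εd|) = 1/3.

Consumer share = 2/3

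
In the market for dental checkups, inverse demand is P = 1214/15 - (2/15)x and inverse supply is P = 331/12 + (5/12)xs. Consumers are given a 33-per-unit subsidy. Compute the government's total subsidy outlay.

Government cost = 5181

Pre-subsidy: 1214/15 - (2/15)x = 331/12 + (5/12)x gives x* = 97 and P* = 68.
With the rebate, buyers effectively pay Pb = Ps − 33, where Ps is the price sellers receive.
On the curves, Pb = 1214/15 - (2/15)x and Ps = 331/12 + (5/12)x; the wedge Ps − Pb = 33 gives 331/12 + (5/12)x − (1214/15 - (2/15)x) = 33, so x' = 157.
Then Pb = 1214/15 − (2/15)·157 = 60 and Ps = 331/12 + (5/12)·157 = 93.
Government outlay = subsidy × quantity = 33 × 157 = 5181.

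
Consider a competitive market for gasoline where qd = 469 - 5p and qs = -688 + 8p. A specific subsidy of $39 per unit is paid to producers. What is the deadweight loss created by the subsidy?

Pre-subsidy: 469 - 5p = -688 + 8p gives p* = 89, q* = 24.
With the subsidy, sellers receive ps = pb + 39 for each unit, where pb is the price buyers pay.
Supply in terms of pb becomes qs = -688 + 8(pb + 39) = -376 + 8pb. Setting this equal to demand: 469 - 5pb = -376 + 8pb, so pb = 65.
Sellers receive ps = 65 + 39 = 104; q' = 469 − 5·65 = 144.
The subsidy expands output by 144 − 24 = 120 past the efficient level; on those units the gap between marginal cost and willingness to pay runs from 0 up to 39.
DWL = ½ × 39 × 120 = 2340.

Deadweight loss = $2340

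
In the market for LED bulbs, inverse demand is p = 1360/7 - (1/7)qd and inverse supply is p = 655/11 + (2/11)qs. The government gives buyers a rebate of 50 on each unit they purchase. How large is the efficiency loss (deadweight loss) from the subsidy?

Pre-subsidy: 1360/7 - (1/7)q = 655/11 + (2/11)q gives q* = 415 and p* = 135.
With the rebate, buyers effectively pay pb = ps − 50, where ps is the price sellers receive.
On the curves, pb = 1360/7 - (1/7)q and ps = 655/11 + (2/11)q; the wedge ps − pb = 50 gives 655/11 + (2/11)q − (1360/7 - (1/7)q) = 50, so q' = 569.
Then pb = 1360/7 − (1/7)·569 = 113 and ps = 655/11 + (2/11)·569 = 163.
The subsidy expands output by 569 − 415 = 154 past the efficient level; on those units the gap between marginal cost and willingness to pay runs from 0 up to 50.
DWL = ½ × 50 × 154 = 3850.

Deadweight loss = 3850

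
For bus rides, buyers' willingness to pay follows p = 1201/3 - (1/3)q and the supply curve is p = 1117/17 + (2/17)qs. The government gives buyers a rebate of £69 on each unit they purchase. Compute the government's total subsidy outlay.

Pre-subsidy: 1201/3 - (1/3)q = 1117/17 + (2/17)q gives q* = 742 and p* = 153.
With the rebate, buyers effectively pay pb = ps − 69, where ps is the price sellers receive.
On the curves, pb = 1201/3 - (1/3)q and ps = 1117/17 + (2/17)q; the wedge ps − pb = 69 gives 1117/17 + (2/17)q − (1201/3 - (1/3)q) = 69, so q' = 895.
Then pb = 1201/3 − (1/3)·895 = 102 and ps = 1117/17 + (2/17)·895 = 171.
Government outlay = subsidy × quantity = 69 × 895 = 61755.

Government cost = £61755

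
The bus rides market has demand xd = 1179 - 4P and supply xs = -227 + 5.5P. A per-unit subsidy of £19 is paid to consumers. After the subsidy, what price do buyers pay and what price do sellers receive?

Pre-subsidy: 1179 - 4P = -227 + 5.5P gives P* = 148, x* = 587.
With the rebate, buyers effectively pay Pb = Ps − 19, where Ps is the price sellers receive.
Demand in terms of Ps becomes xd = 1179 − 4(Ps − 19) = 1255 - 4Ps. Setting this equal to supply: 1255 - 4Ps = -227 + 5.5Ps, so Ps = 156.
Buyers pay Pb = 156 − 19 = 137; x' = -227 + 5.5·156 = 631.

Buyers pay £137; sellers receive £156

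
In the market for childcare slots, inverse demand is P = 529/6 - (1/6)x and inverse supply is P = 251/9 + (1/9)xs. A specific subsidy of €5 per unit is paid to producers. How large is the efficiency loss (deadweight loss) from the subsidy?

Pre-subsidy: 529/6 - (1/6)x = 251/9 + (1/9)x gives x* = 217 and P* = 52.
With the subsidy, sellers receive Ps = Pb + 5 for each unit, where Pb is the price buyers pay.
On the curves, Pb = 529/6 - (1/6)x and Ps = 251/9 + (1/9)x; the wedge Ps − Pb = 5 gives 251/9 + (1/9)x − (529/6 - (1/6)x) = 5, so x' = 235.
Then Pb = 529/6 − (1/6)·235 = 49 and Ps = 251/9 + (1/9)·235 = 54.
The subsidy expands output by 235 − 217 = 18 past the efficient level; on those units the gap between marginal cost and willingness to pay runs from 0 up to 5.
DWL = ½ × 5 × 18 = 45.

Deadweight loss = €45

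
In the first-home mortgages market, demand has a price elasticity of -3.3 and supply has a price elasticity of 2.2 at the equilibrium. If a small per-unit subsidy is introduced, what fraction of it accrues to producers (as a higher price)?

For a small subsidy around the equilibrium, the benefit split depends on the relative slopes, which at a point are proportional to the elasticities.
Buyer share = εs/(εs + |εd|) = 2.2/(2.2 + 3.3) = 0.4; seller share = |εd|/(εs + |εd|) = 0.6.
So producers capture 0.6 of the subsidy.

Producer share = 0.6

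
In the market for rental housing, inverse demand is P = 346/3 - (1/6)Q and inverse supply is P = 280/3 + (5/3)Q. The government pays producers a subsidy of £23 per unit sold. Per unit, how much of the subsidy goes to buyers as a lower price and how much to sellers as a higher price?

Buyers gain 23/11 per unit; sellers gain 230/11 per unit

Pre-subsidy: 346/3 - (1/6)Q = 280/3 + (5/3)Q gives Q* = 12 and P* = 340/3.
With the subsidy, sellers receive Ps = Pb + 23 for each unit, where Pb is the price buyers pay.
On the curves, Pb = 346/3 - (1/6)Q and Ps = 280/3 + (5/3)Q; the wedge Ps − Pb = 23 gives 280/3 + (5/3)Q − (346/3 - (1/6)Q) = 23, so Q' = 270/11.
Then Pb = 346/3 − (1/6)·(270/11) = 3671/33 and Ps = 280/3 + (5/3)·(270/11) = 4430/33.
Buyers' price falls by P* − Pb = 340/3 − 3671/33 = 23/11; sellers' price rises by Ps − P* = 4430/33 − 340/3 = 230/11.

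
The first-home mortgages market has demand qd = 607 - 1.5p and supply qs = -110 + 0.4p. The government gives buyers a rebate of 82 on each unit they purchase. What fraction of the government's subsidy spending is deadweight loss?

Pre-subsidy: 607 - 1.5p = -110 + 0.4p gives p* = 7170/19, q* = 778/19.
With the rebate, buyers effectively pay pb = ps − 82, where ps is the price sellers receive.
Demand in terms of ps becomes qd = 607 − 1.5(ps − 82) = 730 - 1.5ps. Setting this equal to supply: 730 - 1.5ps = -110 + 0.4ps, so ps = 8400/19.
Buyers pay pb = 8400/19 − 82 = 6842/19; q' = -110 + 0.4·(8400/19) = 1270/19.
ΔCS = ½(778/19 + 1270/19)(7170/19 − 6842/19) = 335872/361; ΔPS = ½(778/19 + 1270/19)(8400/19 − 7170/19) = 1259520/361.
Government spending = 82 × 1270/19 = 104140/19.
DWL = ½ × 82 × (1270/19 − 778/19) = 20172/19; fraction = (20172/19) / (104140/19) = 123/635.

DWL / government spending = 123/635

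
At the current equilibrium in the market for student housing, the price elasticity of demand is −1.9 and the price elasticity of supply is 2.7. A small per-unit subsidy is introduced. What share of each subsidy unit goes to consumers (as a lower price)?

For a small subsidy around the equilibrium, the benefit split depends on the relative slopes, which at a point are proportional to the elasticities.
Buyer share = εs/(εs + |εd|) = 2.7/(2.7 + 1.9) = 27/46; seller share = |εd|/(εs + |εd|) = 19/46.

Consumer share = 27/46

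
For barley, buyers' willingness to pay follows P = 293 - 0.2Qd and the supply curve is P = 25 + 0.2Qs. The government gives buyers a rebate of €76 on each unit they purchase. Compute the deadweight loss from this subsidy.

Deadweight loss = €7220

Pre-subsidy: 293 - 0.2Q = 25 + 0.2Q gives Q* = 670 and P* = 159.
With the rebate, buyers effectively pay Pb = Ps − 76, where Ps is the price sellers receive.
On the curves, Pb = 293 - 0.2Q and Ps = 25 + 0.2Q; the wedge Ps − Pb = 76 gives 25 + 0.2Q − (293 - 0.2Q) = 76, so Q' = 860.
Then Pb = 293 − 0.2·860 = 121 and Ps = 25 + 0.2·860 = 197.
The subsidy expands output by 860 − 670 = 190 past the efficient level; on those units the gap between marginal cost and willingness to pay runs from 0 up to 76.
DWL = ½ × 76 × 190 = 7220.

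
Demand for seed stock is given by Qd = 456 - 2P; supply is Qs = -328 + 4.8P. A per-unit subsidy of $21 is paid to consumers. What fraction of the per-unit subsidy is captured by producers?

Producer share = 5/17

Pre-subsidy: 456 - 2P = -328 + 4.8P gives P* = 1960/17, Q* = 3832/17.
With the rebate, buyers effectively pay Pb = Ps − 21, where Ps is the price sellers receive.
Demand in terms of Ps becomes Qd = 456 − 2(Ps − 21) = 498 - 2Ps. Setting this equal to supply: 498 - 2Ps = -328 + 4.8Ps, so Ps = 2065/17.
Buyers pay Pb = 2065/17 − 21 = 1708/17; Q' = -328 + 4.8·(2065/17) = 4336/17.
Buyers' price falls by P* − Pb = 1960/17 − 1708/17 = 252/17; sellers' price rises by Ps − P* = 2065/17 − 1960/17 = 105/17.
So producers capture (105/17)/21 = 5/17 of each unit of subsidy.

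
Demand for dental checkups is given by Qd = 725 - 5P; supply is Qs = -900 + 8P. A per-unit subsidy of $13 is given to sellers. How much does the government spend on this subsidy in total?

Pre-subsidy: 725 - 5P = -900 + 8P gives P* = 125, Q* = 100.
With the subsidy, sellers receive Ps = Pb + 13 for each unit, where Pb is the price buyers pay.
Supply in terms of Pb becomes Qs = -900 + 8(Pb + 13) = -796 + 8Pb. Setting this equal to demand: 725 - 5Pb = -796 + 8Pb, so Pb = 117.
Sellers receive Ps = 117 + 13 = 130; Q' = 725 − 5·117 = 140.
Government outlay = subsidy × quantity = 13 × 140 = 1820.

Government cost = $1820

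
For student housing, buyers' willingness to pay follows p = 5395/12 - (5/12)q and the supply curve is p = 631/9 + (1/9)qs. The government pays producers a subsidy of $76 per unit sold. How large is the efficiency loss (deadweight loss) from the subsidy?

Pre-subsidy: 5395/12 - (5/12)q = 631/9 + (1/9)q gives q* = 719 and p* = 150.
With the subsidy, sellers receive ps = pb + 76 for each unit, where pb is the price buyers pay.
On the curves, pb = 5395/12 - (5/12)q and ps = 631/9 + (1/9)q; the wedge ps − pb = 76 gives 631/9 + (1/9)q − (5395/12 - (5/12)q) = 76, so q' = 863.
Then pb = 5395/12 − (5/12)·863 = 90 and ps = 631/9 + (1/9)·863 = 166.
The subsidy expands output by 863 − 719 = 144 past the efficient level; on those units the gap between marginal cost and willingness to pay runs from 0 up to 76.
DWL = ½ × 76 × 144 = 5472.

Deadweight loss = $5472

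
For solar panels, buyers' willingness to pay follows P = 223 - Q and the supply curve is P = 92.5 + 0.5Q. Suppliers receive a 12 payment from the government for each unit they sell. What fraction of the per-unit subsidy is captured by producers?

Pre-subsidy: 223 - Q = 92.5 + 0.5Q gives Q* = 87 and P* = 136.
With the subsidy, sellers receive Ps = Pb + 12 for each unit, where Pb is the price buyers pay.
On the curves, Pb = 223 - Q and Ps = 92.5 + 0.5Q; the wedge Ps − Pb = 12 gives 92.5 + 0.5Q − (223 - Q) = 12, so Q' = 95.
Then Pb = 223 − 1·95 = 128 and Ps = 92.5 + 0.5·95 = 140.
Buyers' price falls by P* − Pb = 136 − 128 = 8; sellers' price rises by Ps − P* = 140 − 136 = 4.
So producers capture 4/12 = 1/3 of each unit of subsidy.

Producer share = 1/3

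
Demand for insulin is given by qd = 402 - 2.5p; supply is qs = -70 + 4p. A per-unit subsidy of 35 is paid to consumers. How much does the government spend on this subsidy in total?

Pre-subsidy: 402 - 2.5p = -70 + 4p gives p* = 944/13, q* = 2866/13.
With the rebate, buyers effectively pay pb = ps − 35, where ps is the price sellers receive.
Demand in terms of ps becomes qd = 402 − 2.5(ps − 35) = 489.5 - 2.5ps. Setting this equal to supply: 489.5 - 2.5ps = -70 + 4ps, so ps = 1119/13.
Buyers pay pb = 1119/13 − 35 = 664/13; q' = -70 + 4·(1119/13) = 3566/13.
Government outlay = subsidy × quantity = 35 × 3566/13 = 124810/13.

Government cost = 124810/13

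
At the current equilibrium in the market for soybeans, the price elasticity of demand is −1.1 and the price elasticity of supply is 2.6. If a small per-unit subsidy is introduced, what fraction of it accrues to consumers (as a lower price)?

Consumer share = 26/37

For a small subsidy around the equilibrium, the benefit split depends on the relative slopes, which at a point are proportional to the elasticities.
Buyer share = εs/(εs + |εd|) = 2.6/(2.6 + 1.1) = 26/37; seller share = |εd|/(εs + |εd|) = 11/37.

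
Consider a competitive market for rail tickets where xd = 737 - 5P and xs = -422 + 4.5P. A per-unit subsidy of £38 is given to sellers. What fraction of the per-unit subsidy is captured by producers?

Producer share = 10/19

Pre-subsidy: 737 - 5P = -422 + 4.5P gives P* = 122, x* = 127.
With the subsidy, sellers receive Ps = Pb + 38 for each unit, where Pb is the price buyers pay.
Supply in terms of Pb becomes xs = -422 + 4.5(Pb + 38) = -251 + 4.5Pb. Setting this equal to demand: 737 - 5Pb = -251 + 4.5Pb, so Pb = 104.
Sellers receive Ps = 104 + 38 = 142; x' = 737 − 5·104 = 217.
Buyers' price falls by P* − Pb = 122 − 104 = 18; sellers' price rises by Ps − P* = 142 − 122 = 20.
So producers capture 20/38 = 10/19 of each unit of subsidy.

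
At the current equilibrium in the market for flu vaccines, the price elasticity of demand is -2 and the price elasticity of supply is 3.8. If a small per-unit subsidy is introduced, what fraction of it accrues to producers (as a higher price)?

Producer share = 10/29

For a small subsidy around the equilibrium, the benefit split depends on the relative slopes, which at a point are proportional to the elasticities.
Buyer share = εs/(εs + |εd|) = 3.8/(3.8 + 2) = 19/29; seller share = |εd|/(εs + |εd|) = 10/29.
So producers capture 10/29 of the subsidy.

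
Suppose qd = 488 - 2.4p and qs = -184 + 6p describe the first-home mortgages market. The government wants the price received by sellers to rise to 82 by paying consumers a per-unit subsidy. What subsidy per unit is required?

At a seller price of 82, quantity supplied is -184 + 6·82 = 308.
Buyers absorb 308 only when they pay pb with 488 − 2.4·pb = 308, i.e. pb = 75.
s = ps − pb = 82 − 75 = 7.

Required subsidy s = 7 per unit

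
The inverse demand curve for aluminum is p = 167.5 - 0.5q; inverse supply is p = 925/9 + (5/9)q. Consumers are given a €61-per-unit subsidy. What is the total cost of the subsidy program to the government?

Pre-subsidy: 167.5 - 0.5q = 925/9 + (5/9)q gives q* = 1165/19 and p* = 2600/19.
With the rebate, buyers effectively pay pb = ps − 61, where ps is the price sellers receive.
On the curves, pb = 167.5 - 0.5q and ps = 925/9 + (5/9)q; the wedge ps − pb = 61 gives 925/9 + (5/9)q − (167.5 - 0.5q) = 61, so q' = 2263/19.
Then pb = 167.5 − 0.5·(2263/19) = 2051/19 and ps = 925/9 + (5/9)·(2263/19) = 3210/19.
Government outlay = subsidy × quantity = 61 × 2263/19 = 138043/19.

Government cost = 138043/19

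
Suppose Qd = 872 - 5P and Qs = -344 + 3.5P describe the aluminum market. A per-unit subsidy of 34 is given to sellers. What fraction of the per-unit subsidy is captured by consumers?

Consumer share = 7/17

Pre-subsidy: 872 - 5P = -344 + 3.5P gives P* = 2432/17, Q* = 2664/17.
With the subsidy, sellers receive Ps = Pb + 34 for each unit, where Pb is the price buyers pay.
Supply in terms of Pb becomes Qs = -344 + 3.5(Pb + 34) = -225 + 3.5Pb. Setting this equal to demand: 872 - 5Pb = -225 + 3.5Pb, so Pb = 2194/17.
Sellers receive Ps = 2194/17 + 34 = 2772/17; Q' = 872 − 5·(2194/17) = 3854/17.
Buyers' price falls by P* − Pb = 2432/17 − 2194/17 = 14; sellers' price rises by Ps − P* = 2772/17 − 2432/17 = 20.
So consumers capture 14/34 = 7/17 of each unit of subsidy.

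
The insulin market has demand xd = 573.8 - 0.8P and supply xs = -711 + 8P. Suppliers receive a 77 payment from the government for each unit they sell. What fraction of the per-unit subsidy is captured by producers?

Pre-subsidy: 573.8 - 0.8P = -711 + 8P gives P* = 146, x* = 457.
With the subsidy, sellers receive Ps = Pb + 77 for each unit, where Pb is the price buyers pay.
Supply in terms of Pb becomes xs = -711 + 8(Pb + 77) = -95 + 8Pb. Setting this equal to demand: 573.8 - 0.8Pb = -95 + 8Pb, so Pb = 76.
Sellers receive Ps = 76 + 77 = 153; x' = 573.8 − 0.8·76 = 513.
Buyers' price falls by P* − Pb = 146 − 76 = 70; sellers' price rises by Ps − P* = 153 − 146 = 7.
So producers capture 7/77 = 1/11 of each unit of subsidy.

Producer share = 1/11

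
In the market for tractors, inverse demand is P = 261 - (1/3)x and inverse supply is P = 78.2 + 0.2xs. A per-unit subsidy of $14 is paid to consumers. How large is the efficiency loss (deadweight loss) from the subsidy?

Pre-subsidy: 261 - (1/3)x = 78.2 + 0.2x gives x* = 342.75 and P* = 146.75.
With the rebate, buyers effectively pay Pb = Ps − 14, where Ps is the price sellers receive.
On the curves, Pb = 261 - (1/3)x and Ps = 78.2 + 0.2x; the wedge Ps − Pb = 14 gives 78.2 + 0.2x − (261 - (1/3)x) = 14, so x' = 369.
Then Pb = 261 − (1/3)·369 = 138 and Ps = 78.2 + 0.2·369 = 152.
The subsidy expands output by 369 − 342.75 = 26.25 past the efficient level; on those units the gap between marginal cost and willingness to pay runs from 0 up to 14.
DWL = ½ × 14 × 26.25 = 183.75.

Deadweight loss = $183.75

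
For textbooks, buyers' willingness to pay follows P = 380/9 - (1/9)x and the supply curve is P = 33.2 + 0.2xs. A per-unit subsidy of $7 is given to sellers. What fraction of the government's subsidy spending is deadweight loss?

DWL / government spending = 45/206

Pre-subsidy: 380/9 - (1/9)x = 33.2 + 0.2x gives x* = 29 and P* = 39.
With the subsidy, sellers receive Ps = Pb + 7 for each unit, where Pb is the price buyers pay.
On the curves, Pb = 380/9 - (1/9)x and Ps = 33.2 + 0.2x; the wedge Ps − Pb = 7 gives 33.2 + 0.2x − (380/9 - (1/9)x) = 7, so x' = 51.5.
Then Pb = 380/9 − (1/9)·51.5 = 36.5 and Ps = 33.2 + 0.2·51.5 = 43.5.
ΔCS = ½(29 + 51.5)(39 − 36.5) = 100.625; ΔPS = ½(29 + 51.5)(43.5 − 39) = 181.125.
Government spending = 7 × 51.5 = 360.5.
DWL = ½ × 7 × (51.5 − 29) = 78.75; fraction = 78.75 / 360.5 = 45/206.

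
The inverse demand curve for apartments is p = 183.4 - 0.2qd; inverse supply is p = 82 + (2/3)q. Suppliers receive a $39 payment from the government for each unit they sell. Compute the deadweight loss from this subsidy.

Pre-subsidy: 183.4 - 0.2q = 82 + (2/3)q gives q* = 117 and p* = 160.
With the subsidy, sellers receive ps = pb + 39 for each unit, where pb is the price buyers pay.
On the curves, pb = 183.4 - 0.2q and ps = 82 + (2/3)q; the wedge ps − pb = 39 gives 82 + (2/3)q − (183.4 - 0.2q) = 39, so q' = 162.
Then pb = 183.4 − 0.2·162 = 151 and ps = 82 + (2/3)·162 = 190.
The subsidy expands output by 162 − 117 = 45 past the efficient level; on those units the gap between marginal cost and willingness to pay runs from 0 up to 39.
DWL = ½ × 39 × 45 = 877.5.

Deadweight loss = $877.5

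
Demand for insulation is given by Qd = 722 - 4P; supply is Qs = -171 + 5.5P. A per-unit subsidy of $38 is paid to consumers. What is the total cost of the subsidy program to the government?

Government cost = $16492

Pre-subsidy: 722 - 4P = -171 + 5.5P gives P* = 94, Q* = 346.
With the rebate, buyers effectively pay Pb = Ps − 38, where Ps is the price sellers receive.
Demand in terms of Ps becomes Qd = 722 − 4(Ps − 38) = 874 - 4Ps. Setting this equal to supply: 874 - 4Ps = -171 + 5.5Ps, so Ps = 110.
Buyers pay Pb = 110 − 38 = 72; Q' = -171 + 5.5·110 = 434.
Government outlay = subsidy × quantity = 38 × 434 = 16492.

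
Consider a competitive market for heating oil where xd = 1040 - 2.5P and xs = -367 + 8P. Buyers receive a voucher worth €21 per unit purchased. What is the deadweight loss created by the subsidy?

Deadweight loss = €420

Pre-subsidy: 1040 - 2.5P = -367 + 8P gives P* = 134, x* = 705.
With the rebate, buyers effectively pay Pb = Ps − 21, where Ps is the price sellers receive.
Demand in terms of Ps becomes xd = 1040 − 2.5(Ps − 21) = 1092.5 - 2.5Ps. Setting this equal to supply: 1092.5 - 2.5Ps = -367 + 8Ps, so Ps = 139.
Buyers pay Pb = 139 − 21 = 118; x' = -367 + 8·139 = 745.
The subsidy expands output by 745 − 705 = 40 past the efficient level; on those units the gap between marginal cost and willingness to pay runs from 0 up to 21.
DWL = ½ × 21 × 40 = 420.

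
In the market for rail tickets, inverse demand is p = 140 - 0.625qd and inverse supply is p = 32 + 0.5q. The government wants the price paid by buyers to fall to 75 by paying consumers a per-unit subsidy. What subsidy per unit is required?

At a buyer price of 75, quantity demanded is 224 − 1.6·75 = 104.
Sellers supply 104 only when they receive ps = 32 + 0.5·104 = 84.
s = ps − pb = 84 − 75 = 9.

Required subsidy s = 9 per unit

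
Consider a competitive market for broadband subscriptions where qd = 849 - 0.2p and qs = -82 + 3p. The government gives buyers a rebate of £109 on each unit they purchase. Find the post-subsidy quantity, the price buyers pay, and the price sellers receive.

q' = 811.25; buyers pay £188.75; sellers receive £297.75

Pre-subsidy: 849 - 0.2p = -82 + 3p gives p* = 290.9375, q* = 790.8125.
With the rebate, buyers effectively pay pb = ps − 109, where ps is the price sellers receive.
Demand in terms of ps becomes qd = 849 − 0.2(ps − 109) = 870.8 - 0.2ps. Setting this equal to supply: 870.8 - 0.2ps = -82 + 3ps, so ps = 297.75.
Buyers pay pb = 297.75 − 109 = 188.75; q' = -82 + 3·297.75 = 811.25.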